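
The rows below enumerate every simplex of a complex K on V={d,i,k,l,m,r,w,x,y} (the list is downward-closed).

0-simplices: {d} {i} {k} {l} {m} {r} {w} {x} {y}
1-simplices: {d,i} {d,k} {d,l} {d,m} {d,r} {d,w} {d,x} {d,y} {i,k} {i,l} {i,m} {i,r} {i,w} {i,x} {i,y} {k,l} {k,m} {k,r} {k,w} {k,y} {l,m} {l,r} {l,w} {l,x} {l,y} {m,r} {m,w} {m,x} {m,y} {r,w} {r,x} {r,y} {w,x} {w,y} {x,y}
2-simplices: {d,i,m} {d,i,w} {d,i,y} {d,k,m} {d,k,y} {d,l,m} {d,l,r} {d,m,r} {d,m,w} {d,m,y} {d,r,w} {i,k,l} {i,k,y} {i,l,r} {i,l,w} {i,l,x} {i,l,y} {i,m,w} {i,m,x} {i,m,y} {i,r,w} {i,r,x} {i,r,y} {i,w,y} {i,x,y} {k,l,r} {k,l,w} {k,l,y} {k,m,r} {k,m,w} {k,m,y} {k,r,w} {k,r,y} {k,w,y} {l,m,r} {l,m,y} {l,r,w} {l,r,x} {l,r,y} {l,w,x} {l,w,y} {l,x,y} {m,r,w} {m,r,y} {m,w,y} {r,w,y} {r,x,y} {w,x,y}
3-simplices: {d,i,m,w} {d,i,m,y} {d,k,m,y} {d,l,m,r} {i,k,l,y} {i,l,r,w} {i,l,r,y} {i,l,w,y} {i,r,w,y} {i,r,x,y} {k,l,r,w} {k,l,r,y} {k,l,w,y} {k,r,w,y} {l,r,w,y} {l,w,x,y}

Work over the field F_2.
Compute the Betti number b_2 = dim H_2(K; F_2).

n_0=9 n_1=35 n_2=48 n_3=16  [Z2]
∂1: piv[di,dk,dl,dm,dr,dw,dx,dy] rk=8  ker:ik,il,im,ir,iw,ix,iy,kl,km,kr,kw,ky,lm,lr,lw,lx,ly,mr,mw,mx,my,rw,rx,ry,wx,wy,xy
∂2: piv[dim,diw,diy,dkm,dky,dlm,dlr,dmr,dmw,dmy,drw,ikl,iky,ilr,ilw,ilx,ily,imx,irw,irx,iry,iwy,ixy,klr,klw,lwx] rk=26  ker:imw,imy,kly,kmr,kmw,kmy,krw,kry,kwy,lmr,lmy,lrw,lrx,lry,lwy,lxy,mrw,mry,mwy,rwy,rxy,wxy
∂3: piv[dimw,dimy,dkmy,dlmr,ikly,ilrw,ilry,ilwy,irwy,irxy,klrw,klry,klwy,lwxy] rk=14  ker:krwy,lrwy
b_2=(48−26)−14=8

b_2=8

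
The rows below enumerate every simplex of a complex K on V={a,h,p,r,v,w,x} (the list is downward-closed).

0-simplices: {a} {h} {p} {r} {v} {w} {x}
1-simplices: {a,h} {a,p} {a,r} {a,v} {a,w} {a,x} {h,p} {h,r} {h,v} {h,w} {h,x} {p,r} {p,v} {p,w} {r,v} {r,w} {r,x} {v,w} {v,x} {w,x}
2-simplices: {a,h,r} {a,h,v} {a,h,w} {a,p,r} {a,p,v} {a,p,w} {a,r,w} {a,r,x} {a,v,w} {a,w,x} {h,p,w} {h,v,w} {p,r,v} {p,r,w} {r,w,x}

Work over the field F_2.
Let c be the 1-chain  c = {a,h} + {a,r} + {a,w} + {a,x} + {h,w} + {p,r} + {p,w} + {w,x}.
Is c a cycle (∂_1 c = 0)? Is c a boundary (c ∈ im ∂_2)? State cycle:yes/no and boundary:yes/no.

cycle:yes boundary:yes

n_0=7 n_1=20 n_2=15  [Z2]
∂1: piv[ah,ap,ar,av,aw,ax] rk=6  ker:hp,hr,hv,hw,hx,pr,pv,pw,rv,rw,rx,vw,vx,wx
∂2: piv[ahr,ahv,ahw,apr,apv,apw,arw,arx,avw,awx,hpw,prv] rk=12  ker:hvw,prw,rwx
∂1c = 0
c vs im∂2: reduces to 0 ⇒ boundary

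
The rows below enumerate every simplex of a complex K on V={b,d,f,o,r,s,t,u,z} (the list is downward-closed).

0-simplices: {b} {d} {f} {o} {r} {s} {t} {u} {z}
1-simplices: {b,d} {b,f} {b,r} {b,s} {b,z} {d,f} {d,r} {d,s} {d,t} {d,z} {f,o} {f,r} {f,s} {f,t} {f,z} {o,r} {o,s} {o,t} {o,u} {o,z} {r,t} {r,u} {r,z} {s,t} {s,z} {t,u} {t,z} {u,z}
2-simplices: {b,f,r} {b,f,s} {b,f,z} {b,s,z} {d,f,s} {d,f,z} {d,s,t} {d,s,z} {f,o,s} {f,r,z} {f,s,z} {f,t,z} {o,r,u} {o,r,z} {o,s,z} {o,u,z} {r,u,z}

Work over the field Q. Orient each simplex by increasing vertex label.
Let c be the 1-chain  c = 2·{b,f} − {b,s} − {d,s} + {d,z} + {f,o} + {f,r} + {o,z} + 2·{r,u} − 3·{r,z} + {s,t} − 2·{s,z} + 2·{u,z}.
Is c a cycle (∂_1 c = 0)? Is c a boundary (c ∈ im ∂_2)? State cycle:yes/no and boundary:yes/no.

cycle:no boundary:no

n_0=9 n_1=28 n_2=17  [Q]
∂1: piv[bd,bf,br,bs,bz,dt,fo,ou] rk=8  ker:df,dr,ds,dz,fr,fs,ft,fz,or,os,ot,oz,rt,ru,rz,st,sz,tu,tz,uz
∂2: piv[bfr,bfs,bfz,bsz,dfs,dfz,dst,fos,frz,ftz,oru,orz,osz,ouz] rk=14  ker:dsz,fsz,ruz
∂1c = −{b} + 2·{r} − {s} + {t} − {z}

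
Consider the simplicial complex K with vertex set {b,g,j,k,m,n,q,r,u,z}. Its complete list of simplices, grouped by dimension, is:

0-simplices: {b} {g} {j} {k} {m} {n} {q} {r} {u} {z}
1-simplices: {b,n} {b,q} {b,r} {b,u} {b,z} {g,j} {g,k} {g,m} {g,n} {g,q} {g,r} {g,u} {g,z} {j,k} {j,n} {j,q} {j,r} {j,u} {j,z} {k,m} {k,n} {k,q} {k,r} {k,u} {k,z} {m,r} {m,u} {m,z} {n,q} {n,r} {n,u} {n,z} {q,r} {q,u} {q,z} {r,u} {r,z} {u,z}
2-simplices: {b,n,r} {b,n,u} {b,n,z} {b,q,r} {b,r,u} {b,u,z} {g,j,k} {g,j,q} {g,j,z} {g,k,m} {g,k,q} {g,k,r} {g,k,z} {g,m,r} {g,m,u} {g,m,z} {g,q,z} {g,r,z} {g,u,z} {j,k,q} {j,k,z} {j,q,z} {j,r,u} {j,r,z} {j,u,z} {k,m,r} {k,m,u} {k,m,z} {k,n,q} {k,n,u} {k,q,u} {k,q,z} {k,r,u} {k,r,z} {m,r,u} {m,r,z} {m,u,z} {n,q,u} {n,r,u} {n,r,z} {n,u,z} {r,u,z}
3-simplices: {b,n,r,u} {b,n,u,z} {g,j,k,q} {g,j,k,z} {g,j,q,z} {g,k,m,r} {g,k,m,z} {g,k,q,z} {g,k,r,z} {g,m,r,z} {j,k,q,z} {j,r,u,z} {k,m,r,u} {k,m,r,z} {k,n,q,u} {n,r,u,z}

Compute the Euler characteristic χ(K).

n_0=10 n_1=38 n_2=42 n_3=16
χ=+10−38+42−16=-2

χ(K)=-2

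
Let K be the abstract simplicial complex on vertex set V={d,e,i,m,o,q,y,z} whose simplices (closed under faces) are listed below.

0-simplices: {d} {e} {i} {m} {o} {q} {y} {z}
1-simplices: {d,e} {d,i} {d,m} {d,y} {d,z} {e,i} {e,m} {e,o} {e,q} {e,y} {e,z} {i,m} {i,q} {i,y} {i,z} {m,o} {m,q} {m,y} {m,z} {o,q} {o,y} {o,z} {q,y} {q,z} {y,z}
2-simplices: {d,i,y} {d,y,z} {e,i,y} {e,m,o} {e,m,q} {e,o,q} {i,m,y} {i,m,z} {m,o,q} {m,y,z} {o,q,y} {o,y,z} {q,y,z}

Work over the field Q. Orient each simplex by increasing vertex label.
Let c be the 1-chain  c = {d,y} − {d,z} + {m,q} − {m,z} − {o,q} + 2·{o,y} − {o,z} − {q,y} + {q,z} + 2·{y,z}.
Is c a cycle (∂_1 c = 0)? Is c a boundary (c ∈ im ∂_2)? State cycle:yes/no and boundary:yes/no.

n_0=8 n_1=25 n_2=13  [Q]
∂1: piv[de,di,dm,dy,dz,eo,eq] rk=7  ker:ei,em,ey,ez,im,iq,iy,iz,mo,mq,my,mz,oq,oy,oz,qy,qz,yz
∂2: piv[diy,dyz,eiy,emo,emq,eoq,imy,imz,myz,oqy,oyz,qyz] rk=12  ker:moq
∂1c = 0
c vs im∂2: residual ≠ 0 ⇒ not boundary

cycle:yes boundary:no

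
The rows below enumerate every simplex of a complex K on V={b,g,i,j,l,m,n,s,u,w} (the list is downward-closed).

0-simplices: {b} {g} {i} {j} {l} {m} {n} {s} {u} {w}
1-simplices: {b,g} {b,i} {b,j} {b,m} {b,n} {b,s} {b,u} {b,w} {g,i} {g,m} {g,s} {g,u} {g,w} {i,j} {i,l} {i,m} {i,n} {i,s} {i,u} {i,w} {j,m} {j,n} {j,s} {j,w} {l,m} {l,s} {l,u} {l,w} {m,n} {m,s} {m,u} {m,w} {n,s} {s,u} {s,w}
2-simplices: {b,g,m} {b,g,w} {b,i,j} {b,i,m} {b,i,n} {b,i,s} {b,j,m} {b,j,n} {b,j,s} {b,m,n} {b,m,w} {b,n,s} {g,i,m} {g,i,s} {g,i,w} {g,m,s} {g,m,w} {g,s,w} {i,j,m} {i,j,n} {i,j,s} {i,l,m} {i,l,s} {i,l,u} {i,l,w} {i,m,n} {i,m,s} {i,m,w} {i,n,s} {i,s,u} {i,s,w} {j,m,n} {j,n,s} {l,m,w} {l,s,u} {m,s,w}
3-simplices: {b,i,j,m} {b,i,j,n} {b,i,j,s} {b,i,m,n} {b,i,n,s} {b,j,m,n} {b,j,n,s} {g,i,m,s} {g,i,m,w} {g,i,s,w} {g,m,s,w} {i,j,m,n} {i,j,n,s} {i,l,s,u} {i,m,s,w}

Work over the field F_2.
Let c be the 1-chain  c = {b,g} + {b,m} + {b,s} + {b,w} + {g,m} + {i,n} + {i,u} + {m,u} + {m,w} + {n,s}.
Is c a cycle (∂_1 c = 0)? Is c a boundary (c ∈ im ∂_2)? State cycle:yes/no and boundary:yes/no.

cycle:yes boundary:no

n_0=10 n_1=35 n_2=36 n_3=15  [Z2]
∂1: piv[bg,bi,bj,bm,bn,bs,bu,bw,il] rk=9  ker:gi,gm,gs,gu,gw,ij,im,in,is,iu,iw,jm,jn,js,jw,lm,ls,lu,lw,mn,ms,mu,mw,ns,su,sw
∂2: piv[bgm,bgw,bij,bim,bin,bis,bjm,bjn,bjs,bmn,bmw,bns,gim,gis,giw,gms,gsw,ilm,ils,ilu,ilw,isu] rk=22  ker:gmw,ijm,ijn,ijs,imn,ims,imw,ins,isw,jmn,jns,lmw,lsu,msw
∂3: piv[bijm,bijn,bijs,bimn,bins,bjmn,bjns,gims,gimw,gisw,gmsw,ilsu] rk=12  ker:ijmn,ijns,imsw
∂1c = 0
c vs im∂2: residual ≠ 0 ⇒ not boundary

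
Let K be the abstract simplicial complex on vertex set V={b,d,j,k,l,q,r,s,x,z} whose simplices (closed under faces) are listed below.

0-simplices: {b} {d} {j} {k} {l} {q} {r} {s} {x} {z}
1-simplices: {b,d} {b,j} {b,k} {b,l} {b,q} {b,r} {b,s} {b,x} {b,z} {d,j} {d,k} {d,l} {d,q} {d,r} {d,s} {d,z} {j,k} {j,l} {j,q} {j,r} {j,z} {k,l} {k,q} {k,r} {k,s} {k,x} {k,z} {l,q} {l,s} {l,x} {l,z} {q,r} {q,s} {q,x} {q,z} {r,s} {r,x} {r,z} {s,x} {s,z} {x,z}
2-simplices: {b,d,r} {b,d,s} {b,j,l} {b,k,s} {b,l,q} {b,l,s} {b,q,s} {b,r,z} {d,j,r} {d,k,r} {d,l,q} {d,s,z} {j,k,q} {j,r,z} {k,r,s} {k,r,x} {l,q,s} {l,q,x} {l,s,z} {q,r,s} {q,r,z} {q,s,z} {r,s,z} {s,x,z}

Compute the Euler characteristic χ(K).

n_0=10 n_1=41 n_2=24
χ=+10−41+24=-7

χ(K)=-7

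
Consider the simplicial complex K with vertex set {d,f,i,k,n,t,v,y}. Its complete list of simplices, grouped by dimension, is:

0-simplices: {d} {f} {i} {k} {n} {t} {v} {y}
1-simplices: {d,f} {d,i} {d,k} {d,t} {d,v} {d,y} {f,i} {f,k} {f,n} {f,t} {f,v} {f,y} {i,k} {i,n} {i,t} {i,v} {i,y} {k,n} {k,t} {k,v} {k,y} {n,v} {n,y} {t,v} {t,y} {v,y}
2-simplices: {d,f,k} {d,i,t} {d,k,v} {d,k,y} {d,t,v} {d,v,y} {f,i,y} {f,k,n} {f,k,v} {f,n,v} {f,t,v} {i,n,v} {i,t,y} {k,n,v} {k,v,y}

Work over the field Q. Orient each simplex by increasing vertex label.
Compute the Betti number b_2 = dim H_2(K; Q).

n_0=8 n_1=26 n_2=15  [Q]
∂1: piv[df,di,dk,dt,dv,dy,fn] rk=7  ker:fi,fk,ft,fv,fy,ik,in,it,iv,iy,kn,kt,kv,ky,nv,ny,tv,ty,vy
∂2: piv[dfk,dit,dkv,dky,dtv,dvy,fiy,fkn,fkv,fnv,ftv,inv,ity] rk=13  ker:knv,kvy
b_2=(15−13)−0=2

b_2=2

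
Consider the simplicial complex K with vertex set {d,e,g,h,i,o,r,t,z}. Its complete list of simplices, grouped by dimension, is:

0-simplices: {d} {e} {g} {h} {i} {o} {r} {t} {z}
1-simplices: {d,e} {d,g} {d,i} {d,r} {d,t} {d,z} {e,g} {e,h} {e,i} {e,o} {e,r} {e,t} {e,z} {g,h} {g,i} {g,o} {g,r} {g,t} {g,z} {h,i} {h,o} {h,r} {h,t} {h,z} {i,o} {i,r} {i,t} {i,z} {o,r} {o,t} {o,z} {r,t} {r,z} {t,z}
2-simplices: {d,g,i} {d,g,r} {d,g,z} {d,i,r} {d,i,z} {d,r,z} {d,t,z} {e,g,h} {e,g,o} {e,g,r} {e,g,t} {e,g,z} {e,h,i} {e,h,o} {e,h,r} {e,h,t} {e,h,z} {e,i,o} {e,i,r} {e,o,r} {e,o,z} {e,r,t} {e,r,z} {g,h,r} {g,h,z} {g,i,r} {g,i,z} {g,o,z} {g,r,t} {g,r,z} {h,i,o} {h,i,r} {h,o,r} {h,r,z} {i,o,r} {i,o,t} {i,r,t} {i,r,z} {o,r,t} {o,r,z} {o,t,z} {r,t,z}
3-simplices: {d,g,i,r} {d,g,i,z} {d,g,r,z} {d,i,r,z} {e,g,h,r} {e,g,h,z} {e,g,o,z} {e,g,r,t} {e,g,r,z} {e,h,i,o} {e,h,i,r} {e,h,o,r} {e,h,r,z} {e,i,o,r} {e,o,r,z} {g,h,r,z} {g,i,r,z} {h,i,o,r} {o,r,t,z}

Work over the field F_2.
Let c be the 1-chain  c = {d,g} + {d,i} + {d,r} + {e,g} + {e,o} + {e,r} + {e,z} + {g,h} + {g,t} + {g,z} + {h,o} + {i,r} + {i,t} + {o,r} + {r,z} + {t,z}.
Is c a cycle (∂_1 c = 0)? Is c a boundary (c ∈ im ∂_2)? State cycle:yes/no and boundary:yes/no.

n_0=9 n_1=34 n_2=42 n_3=19  [Z2]
∂1: piv[de,dg,di,dr,dt,dz,eh,eo] rk=8  ker:eg,ei,er,et,ez,gh,gi,go,gr,gt,gz,hi,ho,hr,ht,hz,io,ir,it,iz,or,ot,oz,rt,rz,tz
∂2: piv[dgi,dgr,dgz,dir,diz,drz,dtz,egh,ego,egr,egt,egz,ehi,eho,ehr,eht,ehz,eio,eir,eor,eoz,ert,iot,irt,otz] rk=25  ker:erz,ghr,ghz,gir,giz,goz,grt,grz,hio,hir,hor,hrz,ior,irz,ort,orz,rtz
∂3: piv[dgir,dgiz,dgrz,dirz,eghr,eghz,egoz,egrt,egrz,ehio,ehir,ehor,ehrz,eior,eorz,ortz] rk=16  ker:ghrz,girz,hior
∂1c = {d} + {g} + {i} + {o} + {r} + {t}

cycle:no boundary:no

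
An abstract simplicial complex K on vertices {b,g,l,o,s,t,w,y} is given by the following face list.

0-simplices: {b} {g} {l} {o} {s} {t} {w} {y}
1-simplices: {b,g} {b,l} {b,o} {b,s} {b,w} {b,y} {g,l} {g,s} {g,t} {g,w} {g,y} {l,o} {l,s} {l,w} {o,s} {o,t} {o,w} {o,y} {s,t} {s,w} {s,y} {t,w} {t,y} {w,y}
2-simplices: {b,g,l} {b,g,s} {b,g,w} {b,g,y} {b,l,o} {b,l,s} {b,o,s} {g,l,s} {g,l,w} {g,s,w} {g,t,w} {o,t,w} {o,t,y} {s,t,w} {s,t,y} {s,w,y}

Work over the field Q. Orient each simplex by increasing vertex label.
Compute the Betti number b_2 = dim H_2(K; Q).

b_2=1

n_0=8 n_1=24 n_2=16  [Q]
∂1: piv[bg,bl,bo,bs,bw,by,gt] rk=7  ker:gl,gs,gw,gy,lo,ls,lw,os,ot,ow,oy,st,sw,sy,tw,ty,wy
∂2: piv[bgl,bgs,bgw,bgy,blo,bls,bos,glw,gsw,gtw,otw,oty,stw,sty,swy] rk=15  ker:gls
b_2=(16−15)−0=1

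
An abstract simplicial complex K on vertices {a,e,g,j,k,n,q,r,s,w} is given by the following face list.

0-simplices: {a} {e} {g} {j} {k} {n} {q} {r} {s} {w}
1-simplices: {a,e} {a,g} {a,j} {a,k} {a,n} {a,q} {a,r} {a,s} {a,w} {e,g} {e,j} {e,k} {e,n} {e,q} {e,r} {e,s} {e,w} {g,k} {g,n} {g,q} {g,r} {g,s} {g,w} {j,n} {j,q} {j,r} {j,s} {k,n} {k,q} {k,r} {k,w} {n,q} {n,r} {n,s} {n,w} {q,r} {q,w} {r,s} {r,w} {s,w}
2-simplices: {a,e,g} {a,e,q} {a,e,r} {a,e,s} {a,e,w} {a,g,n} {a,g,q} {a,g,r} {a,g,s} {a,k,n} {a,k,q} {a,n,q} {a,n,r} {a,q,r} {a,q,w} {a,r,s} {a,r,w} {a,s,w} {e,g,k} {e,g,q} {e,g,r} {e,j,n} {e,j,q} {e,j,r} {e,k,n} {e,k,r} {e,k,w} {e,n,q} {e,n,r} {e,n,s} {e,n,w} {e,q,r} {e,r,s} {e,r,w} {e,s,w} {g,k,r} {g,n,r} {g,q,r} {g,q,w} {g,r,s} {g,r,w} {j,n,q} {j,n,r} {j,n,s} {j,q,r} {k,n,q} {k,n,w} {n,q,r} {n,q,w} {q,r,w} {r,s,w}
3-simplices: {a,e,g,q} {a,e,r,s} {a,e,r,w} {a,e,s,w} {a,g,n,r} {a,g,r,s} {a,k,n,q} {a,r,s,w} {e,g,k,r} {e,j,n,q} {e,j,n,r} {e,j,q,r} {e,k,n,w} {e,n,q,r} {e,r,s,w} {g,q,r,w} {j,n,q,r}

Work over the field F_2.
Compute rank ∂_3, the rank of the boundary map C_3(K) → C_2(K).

rank∂_3=15

n_0=10 n_1=40 n_2=51 n_3=17  [Z2]
∂1: piv[ae,ag,aj,ak,an,aq,ar,as,aw] rk=9  ker:eg,ej,ek,en,eq,er,es,ew,gk,gn,gq,gr,gs,gw,jn,jq,jr,js,kn,kq,kr,kw,nq,nr,ns,nw,qr,qw,rs,rw,sw
∂2: piv[aeg,aeq,aer,aes,aew,agn,agq,agr,ags,akn,akq,anq,anr,aqr,aqw,ars,arw,asw,egk,ejn,ejq,ejr,ekn,ekr,ekw,enq,ens,enw,gqw,jns] rk=30  ker:egq,egr,enr,eqr,ers,erw,esw,gkr,gnr,gqr,grs,grw,jnq,jnr,jqr,knq,knw,nqr,nqw,qrw,rsw
∂3: piv[aegq,aers,aerw,aesw,agnr,agrs,aknq,arsw,egkr,ejnq,ejnr,ejqr,eknw,enqr,gqrw] rk=15  ker:ersw,jnqr
rk∂_3=15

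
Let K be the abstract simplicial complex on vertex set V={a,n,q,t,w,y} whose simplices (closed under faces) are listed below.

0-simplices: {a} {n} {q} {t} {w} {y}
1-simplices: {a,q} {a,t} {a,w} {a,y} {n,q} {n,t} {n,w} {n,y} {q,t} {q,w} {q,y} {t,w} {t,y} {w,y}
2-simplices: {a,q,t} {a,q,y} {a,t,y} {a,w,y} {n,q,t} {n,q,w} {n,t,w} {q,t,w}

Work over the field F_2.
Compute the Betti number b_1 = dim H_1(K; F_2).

n_0=6 n_1=14 n_2=8  [Z2]
∂1: piv[aq,at,aw,ay,nq] rk=5  ker:nt,nw,ny,qt,qw,qy,tw,ty,wy
∂2: piv[aqt,aqy,aty,awy,nqt,nqw,ntw] rk=7  ker:qtw
b_1=(14−5)−7=2

b_1=2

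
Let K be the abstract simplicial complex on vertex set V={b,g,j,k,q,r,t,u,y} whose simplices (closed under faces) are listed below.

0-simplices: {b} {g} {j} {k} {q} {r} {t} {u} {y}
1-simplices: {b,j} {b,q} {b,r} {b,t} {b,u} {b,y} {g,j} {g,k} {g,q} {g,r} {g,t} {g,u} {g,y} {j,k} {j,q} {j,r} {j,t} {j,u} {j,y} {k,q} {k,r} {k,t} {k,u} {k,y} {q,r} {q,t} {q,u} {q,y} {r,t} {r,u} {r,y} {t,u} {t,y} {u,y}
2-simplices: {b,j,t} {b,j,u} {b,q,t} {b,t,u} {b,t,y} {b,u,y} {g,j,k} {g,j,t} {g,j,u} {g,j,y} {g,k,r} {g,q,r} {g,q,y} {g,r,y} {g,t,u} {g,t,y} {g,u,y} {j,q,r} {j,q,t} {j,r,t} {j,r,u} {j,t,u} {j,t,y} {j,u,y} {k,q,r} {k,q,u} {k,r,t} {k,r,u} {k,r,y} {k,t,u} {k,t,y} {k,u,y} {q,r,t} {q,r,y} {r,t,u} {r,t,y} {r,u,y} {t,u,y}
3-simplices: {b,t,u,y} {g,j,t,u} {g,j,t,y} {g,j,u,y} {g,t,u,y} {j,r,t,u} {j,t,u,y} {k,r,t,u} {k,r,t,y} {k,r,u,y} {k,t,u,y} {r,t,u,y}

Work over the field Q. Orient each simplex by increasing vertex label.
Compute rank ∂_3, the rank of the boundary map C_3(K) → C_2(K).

rank∂_3=10

n_0=9 n_1=34 n_2=38 n_3=12  [Q]
∂1: piv[bj,bq,br,bt,bu,by,gj,gk] rk=8  ker:gq,gr,gt,gu,gy,jk,jq,jr,jt,ju,jy,kq,kr,kt,ku,ky,qr,qt,qu,qy,rt,ru,ry,tu,ty,uy
∂2: piv[bjt,bju,bqt,btu,bty,buy,gjk,gjt,gju,gjy,gkr,gqr,gqy,gry,gty,jqr,jqt,jrt,jru,kqr,kqu,krt,kru,kry,kty] rk=25  ker:gtu,guy,jtu,jty,juy,ktu,kuy,qrt,qry,rtu,rty,ruy,tuy
∂3: piv[btuy,gjtu,gjty,gjuy,gtuy,jrtu,krtu,krty,kruy,ktuy] rk=10  ker:jtuy,rtuy
rk∂_3=10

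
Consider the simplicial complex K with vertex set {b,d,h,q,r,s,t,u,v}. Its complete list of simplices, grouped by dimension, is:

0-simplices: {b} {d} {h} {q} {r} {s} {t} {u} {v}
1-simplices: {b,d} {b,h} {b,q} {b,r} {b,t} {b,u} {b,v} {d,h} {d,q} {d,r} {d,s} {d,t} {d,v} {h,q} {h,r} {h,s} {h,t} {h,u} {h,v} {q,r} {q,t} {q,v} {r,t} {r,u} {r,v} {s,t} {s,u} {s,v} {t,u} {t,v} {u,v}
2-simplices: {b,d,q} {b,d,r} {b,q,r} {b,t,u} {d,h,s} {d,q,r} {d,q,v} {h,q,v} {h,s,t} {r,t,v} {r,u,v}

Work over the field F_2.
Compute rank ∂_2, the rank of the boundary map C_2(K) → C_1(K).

n_0=9 n_1=31 n_2=11  [Z2]
∂1: piv[bd,bh,bq,br,bt,bu,bv,ds] rk=8  ker:dh,dq,dr,dt,dv,hq,hr,hs,ht,hu,hv,qr,qt,qv,rt,ru,rv,st,su,sv,tu,tv,uv
∂2: piv[bdq,bdr,bqr,btu,dhs,dqv,hqv,hst,rtv,ruv] rk=10  ker:dqr
rk∂_2=10

rank∂_2=10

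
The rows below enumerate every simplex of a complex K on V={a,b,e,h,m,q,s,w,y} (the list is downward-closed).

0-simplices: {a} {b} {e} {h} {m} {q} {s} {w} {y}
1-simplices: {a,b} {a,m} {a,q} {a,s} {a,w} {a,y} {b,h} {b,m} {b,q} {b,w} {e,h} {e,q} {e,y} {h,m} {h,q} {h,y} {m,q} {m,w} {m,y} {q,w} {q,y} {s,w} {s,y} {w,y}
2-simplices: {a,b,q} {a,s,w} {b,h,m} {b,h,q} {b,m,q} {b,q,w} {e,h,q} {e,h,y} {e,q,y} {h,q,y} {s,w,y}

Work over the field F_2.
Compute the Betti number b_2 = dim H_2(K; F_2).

n_0=9 n_1=24 n_2=11  [Z2]
∂1: piv[ab,am,aq,as,aw,ay,bh,eh] rk=8  ker:bm,bq,bw,eq,ey,hm,hq,hy,mq,mw,my,qw,qy,sw,sy,wy
∂2: piv[abq,asw,bhm,bhq,bmq,bqw,ehq,ehy,eqy,swy] rk=10  ker:hqy
b_2=(11−10)−0=1

b_2=1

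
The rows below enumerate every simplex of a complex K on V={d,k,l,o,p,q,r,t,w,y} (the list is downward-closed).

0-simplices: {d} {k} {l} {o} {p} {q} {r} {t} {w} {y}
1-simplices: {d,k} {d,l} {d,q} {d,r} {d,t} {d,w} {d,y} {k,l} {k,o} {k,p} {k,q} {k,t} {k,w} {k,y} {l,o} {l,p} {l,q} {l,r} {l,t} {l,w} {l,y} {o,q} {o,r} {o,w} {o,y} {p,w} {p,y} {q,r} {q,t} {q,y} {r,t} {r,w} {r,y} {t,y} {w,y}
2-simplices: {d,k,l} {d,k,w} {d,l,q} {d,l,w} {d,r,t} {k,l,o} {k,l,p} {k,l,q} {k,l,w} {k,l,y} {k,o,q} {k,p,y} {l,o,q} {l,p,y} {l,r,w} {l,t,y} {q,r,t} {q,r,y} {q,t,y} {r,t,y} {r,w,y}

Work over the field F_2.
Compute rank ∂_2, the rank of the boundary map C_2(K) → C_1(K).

n_0=10 n_1=35 n_2=21  [Z2]
∂1: piv[dk,dl,dq,dr,dt,dw,dy,ko,kp] rk=9  ker:kl,kq,kt,kw,ky,lo,lp,lq,lr,lt,lw,ly,oq,or,ow,oy,pw,py,qr,qt,qy,rt,rw,ry,ty,wy
∂2: piv[dkl,dkw,dlq,dlw,drt,klo,klp,klq,kly,koq,kpy,lrw,lty,qrt,qry,qty,rwy] rk=17  ker:klw,loq,lpy,rty
rk∂_2=17

rank∂_2=17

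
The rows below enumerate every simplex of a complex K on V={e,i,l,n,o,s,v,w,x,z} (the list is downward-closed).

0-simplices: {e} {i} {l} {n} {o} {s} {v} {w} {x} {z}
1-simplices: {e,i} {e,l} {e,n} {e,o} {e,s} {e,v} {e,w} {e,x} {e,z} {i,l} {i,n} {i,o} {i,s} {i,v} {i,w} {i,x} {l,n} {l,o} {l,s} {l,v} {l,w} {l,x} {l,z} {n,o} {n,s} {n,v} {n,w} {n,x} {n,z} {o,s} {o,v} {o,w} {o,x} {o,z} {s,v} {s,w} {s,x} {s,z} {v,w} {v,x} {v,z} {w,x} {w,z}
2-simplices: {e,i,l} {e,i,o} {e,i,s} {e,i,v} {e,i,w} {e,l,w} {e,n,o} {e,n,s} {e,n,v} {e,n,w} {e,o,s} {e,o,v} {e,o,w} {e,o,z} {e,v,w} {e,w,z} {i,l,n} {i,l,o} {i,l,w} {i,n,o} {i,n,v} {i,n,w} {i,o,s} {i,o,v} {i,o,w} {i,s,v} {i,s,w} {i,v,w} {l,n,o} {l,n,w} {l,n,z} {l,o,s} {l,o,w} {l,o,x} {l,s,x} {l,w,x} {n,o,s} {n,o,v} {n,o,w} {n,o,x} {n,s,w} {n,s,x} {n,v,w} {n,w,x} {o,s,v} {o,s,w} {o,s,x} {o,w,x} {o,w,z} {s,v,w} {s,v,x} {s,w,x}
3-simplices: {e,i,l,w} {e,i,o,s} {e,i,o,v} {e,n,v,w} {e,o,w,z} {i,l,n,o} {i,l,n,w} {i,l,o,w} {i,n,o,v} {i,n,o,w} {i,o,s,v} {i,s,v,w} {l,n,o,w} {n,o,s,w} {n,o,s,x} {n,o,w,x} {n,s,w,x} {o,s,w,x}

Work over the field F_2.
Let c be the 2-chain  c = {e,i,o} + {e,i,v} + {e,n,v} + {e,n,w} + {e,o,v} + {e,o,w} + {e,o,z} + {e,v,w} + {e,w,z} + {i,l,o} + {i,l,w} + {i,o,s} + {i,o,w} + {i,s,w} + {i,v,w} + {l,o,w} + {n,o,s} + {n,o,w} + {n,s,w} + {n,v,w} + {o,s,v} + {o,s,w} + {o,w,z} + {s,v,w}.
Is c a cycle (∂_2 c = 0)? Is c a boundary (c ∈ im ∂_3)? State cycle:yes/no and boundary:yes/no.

n_0=10 n_1=43 n_2=52 n_3=18  [Z2]
∂1: piv[ei,el,en,eo,es,ev,ew,ex,ez] rk=9  ker:il,in,io,is,iv,iw,ix,ln,lo,ls,lv,lw,lx,lz,no,ns,nv,nw,nx,nz,os,ov,ow,ox,oz,sv,sw,sx,sz,vw,vx,vz,wx,wz
∂2: piv[eil,eio,eis,eiv,eiw,elw,eno,ens,env,enw,eos,eov,eow,eoz,evw,ewz,iln,ilo,ino,isv,isw,lnz,los,lox,lsx,lwx,nox,svx] rk=28  ker:ilw,inv,inw,ios,iov,iow,ivw,lno,lnw,low,nos,nov,now,nsw,nsx,nvw,nwx,osv,osw,osx,owx,owz,svw,swx
∂3: piv[eilw,eios,eiov,envw,eowz,ilno,ilnw,ilow,inov,inow,iosv,isvw,nosw,nosx,nowx,nswx] rk=16  ker:lnow,oswx
∂2c = 0
c vs im∂3: reduces to 0 ⇒ boundary

cycle:yes boundary:yes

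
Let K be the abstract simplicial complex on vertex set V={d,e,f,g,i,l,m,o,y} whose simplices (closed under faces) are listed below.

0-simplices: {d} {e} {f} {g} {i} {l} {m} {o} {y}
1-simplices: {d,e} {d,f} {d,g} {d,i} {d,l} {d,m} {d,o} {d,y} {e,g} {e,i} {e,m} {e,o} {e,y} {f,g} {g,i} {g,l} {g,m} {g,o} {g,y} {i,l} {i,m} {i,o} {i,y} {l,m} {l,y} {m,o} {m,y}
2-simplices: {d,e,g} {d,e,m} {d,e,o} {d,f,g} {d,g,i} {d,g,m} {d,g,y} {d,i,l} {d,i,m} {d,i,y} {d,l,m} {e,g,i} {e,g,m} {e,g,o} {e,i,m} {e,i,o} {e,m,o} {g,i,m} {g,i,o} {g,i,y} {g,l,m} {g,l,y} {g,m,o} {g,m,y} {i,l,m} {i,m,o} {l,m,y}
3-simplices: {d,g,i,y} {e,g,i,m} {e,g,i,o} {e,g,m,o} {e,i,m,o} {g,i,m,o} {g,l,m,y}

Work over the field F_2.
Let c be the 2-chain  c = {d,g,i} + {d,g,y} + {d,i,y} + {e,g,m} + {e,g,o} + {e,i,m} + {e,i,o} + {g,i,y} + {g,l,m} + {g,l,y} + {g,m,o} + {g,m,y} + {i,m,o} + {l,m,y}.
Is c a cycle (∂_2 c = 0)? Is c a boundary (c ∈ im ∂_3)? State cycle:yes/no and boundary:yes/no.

cycle:yes boundary:yes

n_0=9 n_1=27 n_2=27 n_3=7  [Z2]
∂1: piv[de,df,dg,di,dl,dm,do,dy] rk=8  ker:eg,ei,em,eo,ey,fg,gi,gl,gm,go,gy,il,im,io,iy,lm,ly,mo,my
∂2: piv[deg,dem,deo,dfg,dgi,dgm,dgy,dil,dim,diy,dlm,egi,ego,eio,emo,glm,gly,gmy] rk=18  ker:egm,eim,gim,gio,giy,gmo,ilm,imo,lmy
∂3: piv[dgiy,egim,egio,egmo,eimo,glmy] rk=6  ker:gimo
∂2c = 0
c vs im∂3: reduces to 0 ⇒ boundary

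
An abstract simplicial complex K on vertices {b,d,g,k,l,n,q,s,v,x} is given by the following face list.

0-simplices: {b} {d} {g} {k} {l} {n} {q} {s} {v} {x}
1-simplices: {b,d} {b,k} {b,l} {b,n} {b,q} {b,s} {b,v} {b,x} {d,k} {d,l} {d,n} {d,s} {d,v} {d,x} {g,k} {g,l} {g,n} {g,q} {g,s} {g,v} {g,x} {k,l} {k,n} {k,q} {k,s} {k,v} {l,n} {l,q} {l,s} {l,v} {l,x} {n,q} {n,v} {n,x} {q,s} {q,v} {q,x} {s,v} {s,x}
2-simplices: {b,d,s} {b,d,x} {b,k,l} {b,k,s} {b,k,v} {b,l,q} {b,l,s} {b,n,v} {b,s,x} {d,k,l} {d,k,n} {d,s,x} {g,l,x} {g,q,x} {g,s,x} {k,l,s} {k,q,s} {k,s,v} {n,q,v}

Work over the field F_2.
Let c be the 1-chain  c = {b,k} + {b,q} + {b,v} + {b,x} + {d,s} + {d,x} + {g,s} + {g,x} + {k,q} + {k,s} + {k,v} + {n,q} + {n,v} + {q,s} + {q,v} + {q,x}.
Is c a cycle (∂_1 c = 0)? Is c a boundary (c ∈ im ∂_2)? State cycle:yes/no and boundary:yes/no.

n_0=10 n_1=39 n_2=19  [Z2]
∂1: piv[bd,bk,bl,bn,bq,bs,bv,bx,gk] rk=9  ker:dk,dl,dn,ds,dv,dx,gl,gn,gq,gs,gv,gx,kl,kn,kq,ks,kv,ln,lq,ls,lv,lx,nq,nv,nx,qs,qv,qx,sv,sx
∂2: piv[bds,bdx,bkl,bks,bkv,blq,bls,bnv,bsx,dkl,dkn,glx,gqx,gsx,kqs,ksv,nqv] rk=17  ker:dsx,kls
∂1c = 0
c vs im∂2: residual ≠ 0 ⇒ not boundary

cycle:yes boundary:no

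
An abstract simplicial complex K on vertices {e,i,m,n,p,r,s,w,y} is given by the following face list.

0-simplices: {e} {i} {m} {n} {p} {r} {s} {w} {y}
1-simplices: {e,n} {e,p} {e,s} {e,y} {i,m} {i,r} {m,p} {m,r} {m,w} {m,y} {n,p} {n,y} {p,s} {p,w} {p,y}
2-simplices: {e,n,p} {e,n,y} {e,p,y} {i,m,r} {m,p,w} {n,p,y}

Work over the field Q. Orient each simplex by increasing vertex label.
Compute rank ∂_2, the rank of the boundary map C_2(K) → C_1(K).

n_0=9 n_1=15 n_2=6  [Q]
∂1: piv[en,ep,es,ey,im,ir,mp,mw] rk=8  ker:mr,my,np,ny,ps,pw,py
∂2: piv[enp,eny,epy,imr,mpw] rk=5  ker:npy
rk∂_2=5

rank∂_2=5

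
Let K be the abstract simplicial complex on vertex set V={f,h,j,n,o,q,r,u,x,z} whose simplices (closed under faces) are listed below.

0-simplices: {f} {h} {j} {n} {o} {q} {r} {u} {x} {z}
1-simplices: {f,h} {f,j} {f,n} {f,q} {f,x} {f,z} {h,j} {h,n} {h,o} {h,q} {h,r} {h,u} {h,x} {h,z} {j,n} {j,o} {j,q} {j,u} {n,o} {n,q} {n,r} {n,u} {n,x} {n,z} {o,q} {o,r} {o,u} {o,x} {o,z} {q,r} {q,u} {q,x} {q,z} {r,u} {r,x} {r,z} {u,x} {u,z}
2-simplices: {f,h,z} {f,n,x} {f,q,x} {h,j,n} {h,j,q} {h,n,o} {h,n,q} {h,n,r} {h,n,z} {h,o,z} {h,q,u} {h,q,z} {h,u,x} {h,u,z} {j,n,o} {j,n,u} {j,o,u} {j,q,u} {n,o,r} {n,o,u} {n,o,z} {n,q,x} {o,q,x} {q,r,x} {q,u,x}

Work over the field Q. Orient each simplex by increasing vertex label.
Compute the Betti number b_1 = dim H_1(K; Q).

b_1=6

n_0=10 n_1=38 n_2=25  [Q]
∂1: piv[fh,fj,fn,fq,fx,fz,ho,hr,hu] rk=9  ker:hj,hn,hq,hx,hz,jn,jo,jq,ju,no,nq,nr,nu,nx,nz,oq,or,ou,ox,oz,qr,qu,qx,qz,ru,rx,rz,ux,uz
∂2: piv[fhz,fnx,fqx,hjn,hjq,hno,hnq,hnr,hnz,hoz,hqu,hqz,hux,huz,jno,jnu,jou,jqu,nor,nqx,oqx,qrx,qux] rk=23  ker:nou,noz
b_1=(38−9)−23=6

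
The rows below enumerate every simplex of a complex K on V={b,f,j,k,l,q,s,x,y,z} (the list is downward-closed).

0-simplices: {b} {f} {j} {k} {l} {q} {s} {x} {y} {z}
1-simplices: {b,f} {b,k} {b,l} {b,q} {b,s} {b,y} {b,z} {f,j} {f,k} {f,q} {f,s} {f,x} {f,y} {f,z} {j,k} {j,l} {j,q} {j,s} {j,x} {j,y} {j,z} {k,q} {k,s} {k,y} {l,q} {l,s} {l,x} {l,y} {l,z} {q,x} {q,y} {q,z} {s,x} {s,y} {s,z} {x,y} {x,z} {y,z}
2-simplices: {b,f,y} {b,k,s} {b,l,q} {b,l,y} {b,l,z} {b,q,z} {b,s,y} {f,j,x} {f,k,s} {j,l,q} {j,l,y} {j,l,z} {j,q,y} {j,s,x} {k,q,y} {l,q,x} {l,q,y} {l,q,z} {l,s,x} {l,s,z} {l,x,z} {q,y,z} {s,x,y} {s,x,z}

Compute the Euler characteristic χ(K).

n_0=10 n_1=38 n_2=24
χ=+10−38+24=-4

χ(K)=-4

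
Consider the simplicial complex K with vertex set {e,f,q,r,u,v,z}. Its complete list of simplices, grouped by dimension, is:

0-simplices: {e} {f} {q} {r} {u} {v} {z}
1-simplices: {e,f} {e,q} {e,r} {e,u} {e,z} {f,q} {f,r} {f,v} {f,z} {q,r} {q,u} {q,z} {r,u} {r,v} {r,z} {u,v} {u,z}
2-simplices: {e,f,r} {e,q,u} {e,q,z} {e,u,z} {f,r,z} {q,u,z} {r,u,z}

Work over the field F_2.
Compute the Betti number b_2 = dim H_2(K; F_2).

b_2=1

n_0=7 n_1=17 n_2=7  [Z2]
∂1: piv[ef,eq,er,eu,ez,fv] rk=6  ker:fq,fr,fz,qr,qu,qz,ru,rv,rz,uv,uz
∂2: piv[efr,equ,eqz,euz,frz,ruz] rk=6  ker:quz
b_2=(7−6)−0=1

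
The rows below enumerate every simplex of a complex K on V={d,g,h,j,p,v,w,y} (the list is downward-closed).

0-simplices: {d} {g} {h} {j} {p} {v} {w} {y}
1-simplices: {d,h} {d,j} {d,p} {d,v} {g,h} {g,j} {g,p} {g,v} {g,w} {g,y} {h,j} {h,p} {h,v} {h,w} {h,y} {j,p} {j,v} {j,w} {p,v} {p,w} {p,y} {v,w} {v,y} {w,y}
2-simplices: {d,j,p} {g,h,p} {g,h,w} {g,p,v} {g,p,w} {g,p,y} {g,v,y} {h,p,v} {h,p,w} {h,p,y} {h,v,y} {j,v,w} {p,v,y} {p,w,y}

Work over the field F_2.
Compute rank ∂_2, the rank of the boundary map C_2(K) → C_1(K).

n_0=8 n_1=24 n_2=14  [Z2]
∂1: piv[dh,dj,dp,dv,gh,gw,gy] rk=7  ker:gj,gp,gv,hj,hp,hv,hw,hy,jp,jv,jw,pv,pw,py,vw,vy,wy
∂2: piv[djp,ghp,ghw,gpv,gpw,gpy,gvy,hpv,hpy,jvw,pwy] rk=11  ker:hpw,hvy,pvy
rk∂_2=11

rank∂_2=11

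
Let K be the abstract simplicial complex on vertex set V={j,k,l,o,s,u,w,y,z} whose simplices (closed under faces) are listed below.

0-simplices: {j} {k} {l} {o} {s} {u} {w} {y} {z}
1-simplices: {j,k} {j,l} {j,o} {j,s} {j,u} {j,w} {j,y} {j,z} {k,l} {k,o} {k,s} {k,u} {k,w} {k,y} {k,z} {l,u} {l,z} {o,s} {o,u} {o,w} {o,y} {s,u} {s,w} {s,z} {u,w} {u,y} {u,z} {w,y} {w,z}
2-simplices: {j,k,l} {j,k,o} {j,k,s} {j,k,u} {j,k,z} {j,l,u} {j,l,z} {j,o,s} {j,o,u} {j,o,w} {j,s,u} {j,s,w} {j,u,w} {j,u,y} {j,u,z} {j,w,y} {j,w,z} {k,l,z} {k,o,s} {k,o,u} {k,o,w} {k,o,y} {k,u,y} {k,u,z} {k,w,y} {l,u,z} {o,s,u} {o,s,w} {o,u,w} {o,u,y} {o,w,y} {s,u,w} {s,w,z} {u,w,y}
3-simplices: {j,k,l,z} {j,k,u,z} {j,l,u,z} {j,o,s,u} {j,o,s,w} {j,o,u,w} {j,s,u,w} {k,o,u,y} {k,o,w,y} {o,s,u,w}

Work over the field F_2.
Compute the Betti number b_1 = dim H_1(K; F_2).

n_0=9 n_1=29 n_2=34 n_3=10  [Z2]
∂1: piv[jk,jl,jo,js,ju,jw,jy,jz] rk=8  ker:kl,ko,ks,ku,kw,ky,kz,lu,lz,os,ou,ow,oy,su,sw,sz,uw,uy,uz,wy,wz
∂2: piv[jkl,jko,jks,jku,jkz,jlu,jlz,jos,jou,jow,jsu,jsw,juw,juy,juz,jwy,jwz,kow,koy,kuy,swz] rk=21  ker:klz,kos,kou,kuz,kwy,luz,osu,osw,ouw,ouy,owy,suw,uwy
∂3: piv[jklz,jkuz,jluz,josu,josw,jouw,jsuw,kouy,kowy] rk=9  ker:osuw
b_1=(29−8)−21=0

b_1=0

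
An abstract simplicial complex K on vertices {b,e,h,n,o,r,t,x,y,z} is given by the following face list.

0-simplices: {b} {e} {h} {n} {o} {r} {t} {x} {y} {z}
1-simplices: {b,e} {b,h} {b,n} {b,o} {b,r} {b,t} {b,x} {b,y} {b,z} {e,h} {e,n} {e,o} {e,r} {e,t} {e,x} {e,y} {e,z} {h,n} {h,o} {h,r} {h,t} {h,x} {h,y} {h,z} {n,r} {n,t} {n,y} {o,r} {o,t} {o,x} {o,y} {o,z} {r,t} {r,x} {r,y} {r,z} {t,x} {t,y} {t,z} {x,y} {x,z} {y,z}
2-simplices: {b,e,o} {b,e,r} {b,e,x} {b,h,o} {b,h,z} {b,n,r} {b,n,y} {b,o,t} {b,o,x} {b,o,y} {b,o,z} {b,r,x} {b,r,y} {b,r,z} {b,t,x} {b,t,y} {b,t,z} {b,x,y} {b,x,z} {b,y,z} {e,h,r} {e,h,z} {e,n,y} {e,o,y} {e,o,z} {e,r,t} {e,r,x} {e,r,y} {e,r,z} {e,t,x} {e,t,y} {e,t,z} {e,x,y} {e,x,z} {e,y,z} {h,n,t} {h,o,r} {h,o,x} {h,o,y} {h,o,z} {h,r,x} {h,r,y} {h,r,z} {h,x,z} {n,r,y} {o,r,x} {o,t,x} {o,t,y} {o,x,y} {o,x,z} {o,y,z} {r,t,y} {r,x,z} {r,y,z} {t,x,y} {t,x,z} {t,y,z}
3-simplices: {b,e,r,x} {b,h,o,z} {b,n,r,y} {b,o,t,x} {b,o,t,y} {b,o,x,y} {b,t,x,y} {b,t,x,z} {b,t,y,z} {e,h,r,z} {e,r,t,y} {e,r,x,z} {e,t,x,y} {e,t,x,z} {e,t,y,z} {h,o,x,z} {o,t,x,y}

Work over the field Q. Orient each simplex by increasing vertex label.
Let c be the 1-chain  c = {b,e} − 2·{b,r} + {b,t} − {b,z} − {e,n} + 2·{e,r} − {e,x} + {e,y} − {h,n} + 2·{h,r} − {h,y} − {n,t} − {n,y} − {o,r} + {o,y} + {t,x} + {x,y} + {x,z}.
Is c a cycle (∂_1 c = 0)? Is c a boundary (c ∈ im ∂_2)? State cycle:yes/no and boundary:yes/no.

cycle:no boundary:no

n_0=10 n_1=42 n_2=57 n_3=17  [Q]
∂1: piv[be,bh,bn,bo,br,bt,bx,by,bz] rk=9  ker:eh,en,eo,er,et,ex,ey,ez,hn,ho,hr,ht,hx,hy,hz,nr,nt,ny,or,ot,ox,oy,oz,rt,rx,ry,rz,tx,ty,tz,xy,xz,yz
∂2: piv[beo,ber,bex,bho,bhz,bnr,bny,bot,box,boy,boz,brx,bry,brz,btx,bty,btz,bxy,bxz,byz,ehr,ehz,eny,eoy,eoz,ert,etx,hnt,hor,hox,hoy] rk=31  ker:erx,ery,erz,ety,etz,exy,exz,eyz,hoz,hrx,hry,hrz,hxz,nry,orx,otx,oty,oxy,oxz,oyz,rty,rxz,ryz,txy,txz,tyz
∂3: piv[berx,bhoz,bnry,botx,boty,boxy,btxy,btxz,btyz,ehrz,erty,erxz,etxy,etxz,etyz,hoxz] rk=16  ker:otxy
∂1c = {b} + {r} − {t} − 2·{x} + {y}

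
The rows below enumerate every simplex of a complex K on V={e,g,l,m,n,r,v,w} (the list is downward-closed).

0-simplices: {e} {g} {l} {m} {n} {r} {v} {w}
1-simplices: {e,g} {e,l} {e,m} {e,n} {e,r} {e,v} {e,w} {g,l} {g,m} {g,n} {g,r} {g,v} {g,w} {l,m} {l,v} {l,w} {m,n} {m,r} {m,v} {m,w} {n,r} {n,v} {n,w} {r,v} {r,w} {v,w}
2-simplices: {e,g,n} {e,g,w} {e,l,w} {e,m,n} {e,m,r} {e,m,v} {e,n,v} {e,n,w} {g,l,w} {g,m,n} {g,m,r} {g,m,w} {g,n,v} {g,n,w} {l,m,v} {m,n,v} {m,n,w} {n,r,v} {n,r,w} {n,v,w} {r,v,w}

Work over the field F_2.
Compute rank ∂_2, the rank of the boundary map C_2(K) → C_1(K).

n_0=8 n_1=26 n_2=21  [Z2]
∂1: piv[eg,el,em,en,er,ev,ew] rk=7  ker:gl,gm,gn,gr,gv,gw,lm,lv,lw,mn,mr,mv,mw,nr,nv,nw,rv,rw,vw
∂2: piv[egn,egw,elw,emn,emr,emv,env,enw,glw,gmn,gmr,gmw,gnv,lmv,nrv,nrw,nvw] rk=17  ker:gnw,mnv,mnw,rvw
rk∂_2=17

rank∂_2=17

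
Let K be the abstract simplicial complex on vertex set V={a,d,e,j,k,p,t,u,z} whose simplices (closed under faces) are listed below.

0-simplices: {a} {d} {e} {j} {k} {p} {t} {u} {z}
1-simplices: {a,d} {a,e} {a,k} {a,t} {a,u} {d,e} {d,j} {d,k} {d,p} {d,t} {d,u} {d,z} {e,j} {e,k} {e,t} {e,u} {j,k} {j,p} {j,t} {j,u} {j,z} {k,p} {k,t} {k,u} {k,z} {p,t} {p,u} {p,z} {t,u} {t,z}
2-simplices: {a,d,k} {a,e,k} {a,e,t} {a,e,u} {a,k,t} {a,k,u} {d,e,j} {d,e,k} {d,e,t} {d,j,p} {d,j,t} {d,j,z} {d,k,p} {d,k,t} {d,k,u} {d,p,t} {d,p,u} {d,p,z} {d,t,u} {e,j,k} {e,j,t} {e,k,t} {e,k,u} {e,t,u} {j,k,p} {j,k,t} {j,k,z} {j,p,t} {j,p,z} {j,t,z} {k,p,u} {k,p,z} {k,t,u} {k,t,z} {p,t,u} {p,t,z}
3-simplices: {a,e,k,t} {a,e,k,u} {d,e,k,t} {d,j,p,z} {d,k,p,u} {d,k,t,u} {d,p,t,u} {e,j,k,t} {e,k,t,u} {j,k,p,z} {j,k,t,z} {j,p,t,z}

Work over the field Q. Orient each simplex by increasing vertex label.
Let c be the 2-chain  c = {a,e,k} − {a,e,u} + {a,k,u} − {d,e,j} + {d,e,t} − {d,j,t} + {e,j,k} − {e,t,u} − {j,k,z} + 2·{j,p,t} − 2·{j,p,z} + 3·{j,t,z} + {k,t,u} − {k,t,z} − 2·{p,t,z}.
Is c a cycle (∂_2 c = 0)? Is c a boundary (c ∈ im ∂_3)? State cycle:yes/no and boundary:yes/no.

cycle:yes boundary:no

n_0=9 n_1=30 n_2=36 n_3=12  [Q]
∂1: piv[ad,ae,ak,at,au,dj,dp,dz] rk=8  ker:de,dk,dt,du,ej,ek,et,eu,jk,jp,jt,ju,jz,kp,kt,ku,kz,pt,pu,pz,tu,tz
∂2: piv[adk,aek,aet,aeu,akt,aku,dej,dek,det,djp,djt,djz,dkp,dku,dpt,dpu,dpz,dtu,ejk,jkz,jtz] rk=21  ker:dkt,ejt,ekt,eku,etu,jkp,jkt,jpt,jpz,kpu,kpz,ktu,ktz,ptu,ptz
∂3: piv[aekt,aeku,dekt,djpz,dkpu,dktu,dptu,ejkt,ektu,jkpz,jktz,jptz] rk=12
∂2c = 0
c vs im∂3: residual ≠ 0 ⇒ not boundary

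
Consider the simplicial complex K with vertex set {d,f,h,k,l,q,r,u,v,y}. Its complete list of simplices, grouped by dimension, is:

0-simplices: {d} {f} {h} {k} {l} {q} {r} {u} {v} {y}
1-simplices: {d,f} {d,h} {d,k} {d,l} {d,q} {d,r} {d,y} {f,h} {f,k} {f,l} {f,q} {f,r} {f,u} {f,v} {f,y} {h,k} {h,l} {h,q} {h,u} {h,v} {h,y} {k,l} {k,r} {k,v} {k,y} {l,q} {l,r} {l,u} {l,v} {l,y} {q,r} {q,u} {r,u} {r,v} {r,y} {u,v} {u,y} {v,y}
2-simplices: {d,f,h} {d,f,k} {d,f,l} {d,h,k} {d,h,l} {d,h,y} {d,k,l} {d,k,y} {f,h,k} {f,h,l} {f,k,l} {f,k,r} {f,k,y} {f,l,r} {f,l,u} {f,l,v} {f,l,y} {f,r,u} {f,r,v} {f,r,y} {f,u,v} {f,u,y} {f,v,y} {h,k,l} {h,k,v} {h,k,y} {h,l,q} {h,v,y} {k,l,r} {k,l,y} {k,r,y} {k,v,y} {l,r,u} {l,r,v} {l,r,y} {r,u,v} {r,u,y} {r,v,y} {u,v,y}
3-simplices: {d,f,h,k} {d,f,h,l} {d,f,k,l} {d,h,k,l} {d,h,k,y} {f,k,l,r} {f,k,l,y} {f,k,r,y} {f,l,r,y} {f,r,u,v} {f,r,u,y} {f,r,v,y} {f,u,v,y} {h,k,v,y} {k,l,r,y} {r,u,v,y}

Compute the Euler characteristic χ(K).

χ(K)=-5

n_0=10 n_1=38 n_2=39 n_3=16
χ=+10−38+39−16=-5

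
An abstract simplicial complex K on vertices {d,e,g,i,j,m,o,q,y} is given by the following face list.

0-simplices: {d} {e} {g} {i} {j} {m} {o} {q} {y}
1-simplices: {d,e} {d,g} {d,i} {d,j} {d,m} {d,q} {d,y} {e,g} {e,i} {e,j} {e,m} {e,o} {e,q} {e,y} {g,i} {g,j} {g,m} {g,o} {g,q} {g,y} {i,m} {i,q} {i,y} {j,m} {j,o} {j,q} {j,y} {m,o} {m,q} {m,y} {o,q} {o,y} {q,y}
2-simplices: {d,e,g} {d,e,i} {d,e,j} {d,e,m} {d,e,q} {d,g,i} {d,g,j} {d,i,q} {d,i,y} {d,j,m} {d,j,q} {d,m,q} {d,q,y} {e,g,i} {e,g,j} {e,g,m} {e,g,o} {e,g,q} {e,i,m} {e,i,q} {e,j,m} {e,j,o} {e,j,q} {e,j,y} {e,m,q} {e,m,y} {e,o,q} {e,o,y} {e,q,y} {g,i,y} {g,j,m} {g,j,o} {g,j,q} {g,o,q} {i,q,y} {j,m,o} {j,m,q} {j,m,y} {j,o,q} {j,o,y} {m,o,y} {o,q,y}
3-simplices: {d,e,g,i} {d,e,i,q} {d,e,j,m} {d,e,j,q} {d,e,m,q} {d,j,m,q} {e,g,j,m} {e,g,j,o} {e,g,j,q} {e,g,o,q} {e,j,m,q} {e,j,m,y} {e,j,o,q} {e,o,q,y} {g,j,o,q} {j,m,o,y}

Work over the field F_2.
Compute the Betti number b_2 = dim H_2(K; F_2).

n_0=9 n_1=33 n_2=42 n_3=16  [Z2]
∂1: piv[de,dg,di,dj,dm,dq,dy,eo] rk=8  ker:eg,ei,ej,em,eq,ey,gi,gj,gm,go,gq,gy,im,iq,iy,jm,jo,jq,jy,mo,mq,my,oq,oy,qy
∂2: piv[deg,dei,dej,dem,deq,dgi,dgj,diq,diy,djm,djq,dmq,dqy,egm,ego,egq,eim,ejo,ejy,emy,eoq,eoy,eqy,giy,jmo] rk=25  ker:egi,egj,eiq,ejm,ejq,emq,gjm,gjo,gjq,goq,iqy,jmq,jmy,joq,joy,moy,oqy
∂3: piv[degi,deiq,dejm,dejq,demq,djmq,egjm,egjo,egjq,egoq,ejmy,ejoq,eoqy,jmoy] rk=14  ker:ejmq,gjoq
b_2=(42−25)−14=3

b_2=3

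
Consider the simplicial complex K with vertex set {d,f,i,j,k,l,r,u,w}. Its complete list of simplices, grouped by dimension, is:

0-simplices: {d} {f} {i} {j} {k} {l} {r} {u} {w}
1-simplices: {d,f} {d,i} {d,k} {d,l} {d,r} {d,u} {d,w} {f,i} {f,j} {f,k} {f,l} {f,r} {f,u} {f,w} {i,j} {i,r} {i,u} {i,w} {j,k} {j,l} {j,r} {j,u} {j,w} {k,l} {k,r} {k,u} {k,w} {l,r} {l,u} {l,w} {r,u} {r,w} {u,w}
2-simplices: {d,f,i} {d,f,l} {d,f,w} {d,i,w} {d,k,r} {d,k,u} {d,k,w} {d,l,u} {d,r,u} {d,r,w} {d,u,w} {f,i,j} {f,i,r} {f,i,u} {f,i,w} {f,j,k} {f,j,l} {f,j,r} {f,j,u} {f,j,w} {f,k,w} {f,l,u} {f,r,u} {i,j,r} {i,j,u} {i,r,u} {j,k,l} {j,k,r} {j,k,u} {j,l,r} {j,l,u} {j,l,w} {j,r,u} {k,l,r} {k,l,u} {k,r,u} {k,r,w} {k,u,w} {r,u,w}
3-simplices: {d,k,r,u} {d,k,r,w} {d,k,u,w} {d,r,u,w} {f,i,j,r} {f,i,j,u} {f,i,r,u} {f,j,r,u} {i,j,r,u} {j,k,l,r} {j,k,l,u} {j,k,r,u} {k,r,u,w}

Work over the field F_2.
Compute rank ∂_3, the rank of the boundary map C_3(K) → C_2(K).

n_0=9 n_1=33 n_2=39 n_3=13  [Z2]
∂1: piv[df,di,dk,dl,dr,du,dw,fj] rk=8  ker:fi,fk,fl,fr,fu,fw,ij,ir,iu,iw,jk,jl,jr,ju,jw,kl,kr,ku,kw,lr,lu,lw,ru,rw,uw
∂2: piv[dfi,dfl,dfw,diw,dkr,dku,dkw,dlu,dru,drw,duw,fij,fir,fiu,fjk,fjl,fjr,fju,fjw,fkw,flu,fru,jkl,jlr,jlw] rk=25  ker:fiw,ijr,iju,iru,jkr,jku,jlu,jru,klr,klu,kru,krw,kuw,ruw
∂3: piv[dkru,dkrw,dkuw,druw,fijr,fiju,firu,fjru,jklr,jklu,jkru] rk=11  ker:ijru,kruw
rk∂_3=11

rank∂_3=11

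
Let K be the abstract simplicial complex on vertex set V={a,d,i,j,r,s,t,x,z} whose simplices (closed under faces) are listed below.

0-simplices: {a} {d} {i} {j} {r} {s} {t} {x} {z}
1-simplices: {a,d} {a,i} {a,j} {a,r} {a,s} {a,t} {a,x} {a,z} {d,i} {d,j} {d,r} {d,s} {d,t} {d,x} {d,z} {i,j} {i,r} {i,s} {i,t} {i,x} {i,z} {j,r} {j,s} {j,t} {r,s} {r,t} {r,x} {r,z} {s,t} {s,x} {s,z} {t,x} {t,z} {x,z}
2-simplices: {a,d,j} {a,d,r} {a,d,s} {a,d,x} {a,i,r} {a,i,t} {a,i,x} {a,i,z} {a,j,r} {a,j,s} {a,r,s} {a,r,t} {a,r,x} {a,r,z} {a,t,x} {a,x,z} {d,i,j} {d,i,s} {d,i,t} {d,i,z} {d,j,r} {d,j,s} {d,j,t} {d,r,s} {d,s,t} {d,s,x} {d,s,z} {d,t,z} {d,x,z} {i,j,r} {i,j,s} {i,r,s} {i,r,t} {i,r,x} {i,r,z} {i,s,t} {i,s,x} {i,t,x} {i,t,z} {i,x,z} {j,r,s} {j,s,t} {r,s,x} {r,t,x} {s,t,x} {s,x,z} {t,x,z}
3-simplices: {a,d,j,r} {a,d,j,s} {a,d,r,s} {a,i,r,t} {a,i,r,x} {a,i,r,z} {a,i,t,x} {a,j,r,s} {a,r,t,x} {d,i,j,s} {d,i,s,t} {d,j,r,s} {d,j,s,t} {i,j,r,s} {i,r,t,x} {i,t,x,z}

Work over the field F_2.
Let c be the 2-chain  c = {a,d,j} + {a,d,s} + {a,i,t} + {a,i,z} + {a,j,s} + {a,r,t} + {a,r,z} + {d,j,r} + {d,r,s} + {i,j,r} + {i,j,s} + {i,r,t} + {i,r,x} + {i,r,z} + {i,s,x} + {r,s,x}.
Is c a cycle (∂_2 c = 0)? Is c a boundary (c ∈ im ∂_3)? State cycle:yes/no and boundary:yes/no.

cycle:yes boundary:no

n_0=9 n_1=34 n_2=47 n_3=16  [Z2]
∂1: piv[ad,ai,aj,ar,as,at,ax,az] rk=8  ker:di,dj,dr,ds,dt,dx,dz,ij,ir,is,it,ix,iz,jr,js,jt,rs,rt,rx,rz,st,sx,sz,tx,tz,xz
∂2: piv[adj,adr,ads,adx,air,ait,aix,aiz,ajr,ajs,ars,art,arx,arz,atx,axz,dij,dis,dit,diz,djt,dst,dsx,dsz,dtz,dxz] rk=26  ker:djr,djs,drs,ijr,ijs,irs,irt,irx,irz,ist,isx,itx,itz,ixz,jrs,jst,rsx,rtx,stx,sxz,txz
∂3: piv[adjr,adjs,adrs,airt,airx,airz,aitx,ajrs,artx,dijs,dist,djst,ijrs,itxz] rk=14  ker:djrs,irtx
∂2c = 0
c vs im∂3: residual ≠ 0 ⇒ not boundary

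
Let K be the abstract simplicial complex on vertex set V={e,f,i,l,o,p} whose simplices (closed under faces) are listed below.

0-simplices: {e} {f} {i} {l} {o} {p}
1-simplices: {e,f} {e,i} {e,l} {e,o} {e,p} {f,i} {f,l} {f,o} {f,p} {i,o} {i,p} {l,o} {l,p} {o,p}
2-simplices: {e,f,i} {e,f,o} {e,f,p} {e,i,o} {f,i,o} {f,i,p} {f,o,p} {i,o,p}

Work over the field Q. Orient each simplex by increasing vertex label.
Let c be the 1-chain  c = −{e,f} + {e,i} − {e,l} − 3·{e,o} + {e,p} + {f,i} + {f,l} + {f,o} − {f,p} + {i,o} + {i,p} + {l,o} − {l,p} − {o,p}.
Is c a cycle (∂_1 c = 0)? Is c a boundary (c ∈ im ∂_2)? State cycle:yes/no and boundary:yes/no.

cycle:no boundary:no

n_0=6 n_1=14 n_2=8  [Q]
∂1: piv[ef,ei,el,eo,ep] rk=5  ker:fi,fl,fo,fp,io,ip,lo,lp,op
∂2: piv[efi,efo,efp,eio,fip,fop] rk=6  ker:fio,iop
∂1c = 3·{e} − 3·{f} + {o} − {p}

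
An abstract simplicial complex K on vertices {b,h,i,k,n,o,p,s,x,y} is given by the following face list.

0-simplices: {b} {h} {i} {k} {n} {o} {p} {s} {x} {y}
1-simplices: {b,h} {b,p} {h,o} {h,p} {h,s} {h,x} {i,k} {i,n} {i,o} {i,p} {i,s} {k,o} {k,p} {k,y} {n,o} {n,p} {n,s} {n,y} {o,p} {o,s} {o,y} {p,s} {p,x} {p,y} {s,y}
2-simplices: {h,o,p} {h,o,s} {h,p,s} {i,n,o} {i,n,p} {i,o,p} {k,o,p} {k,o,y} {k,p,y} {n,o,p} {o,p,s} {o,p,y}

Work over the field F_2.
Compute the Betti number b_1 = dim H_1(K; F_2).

b_1=7

n_0=10 n_1=25 n_2=12  [Z2]
∂1: piv[bh,bp,ho,hs,hx,ik,in,io,ky] rk=9  ker:hp,ip,is,ko,kp,no,np,ns,ny,op,os,oy,ps,px,py,sy
∂2: piv[hop,hos,hps,ino,inp,iop,kop,koy,kpy] rk=9  ker:nop,ops,opy
b_1=(25−9)−9=7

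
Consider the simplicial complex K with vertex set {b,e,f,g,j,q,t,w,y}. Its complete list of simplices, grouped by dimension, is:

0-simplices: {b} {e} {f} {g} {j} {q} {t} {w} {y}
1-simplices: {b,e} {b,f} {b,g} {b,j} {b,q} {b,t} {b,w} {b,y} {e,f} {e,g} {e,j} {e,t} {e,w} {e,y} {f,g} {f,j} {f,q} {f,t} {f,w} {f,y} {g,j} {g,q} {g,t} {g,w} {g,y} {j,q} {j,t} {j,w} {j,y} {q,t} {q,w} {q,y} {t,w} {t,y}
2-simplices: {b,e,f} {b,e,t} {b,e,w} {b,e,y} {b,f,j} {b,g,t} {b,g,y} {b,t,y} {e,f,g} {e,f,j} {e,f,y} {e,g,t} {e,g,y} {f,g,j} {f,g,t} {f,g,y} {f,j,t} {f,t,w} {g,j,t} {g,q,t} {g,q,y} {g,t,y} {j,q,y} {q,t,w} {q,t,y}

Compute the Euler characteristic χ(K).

n_0=9 n_1=34 n_2=25
χ=+9−34+25=0

χ(K)=0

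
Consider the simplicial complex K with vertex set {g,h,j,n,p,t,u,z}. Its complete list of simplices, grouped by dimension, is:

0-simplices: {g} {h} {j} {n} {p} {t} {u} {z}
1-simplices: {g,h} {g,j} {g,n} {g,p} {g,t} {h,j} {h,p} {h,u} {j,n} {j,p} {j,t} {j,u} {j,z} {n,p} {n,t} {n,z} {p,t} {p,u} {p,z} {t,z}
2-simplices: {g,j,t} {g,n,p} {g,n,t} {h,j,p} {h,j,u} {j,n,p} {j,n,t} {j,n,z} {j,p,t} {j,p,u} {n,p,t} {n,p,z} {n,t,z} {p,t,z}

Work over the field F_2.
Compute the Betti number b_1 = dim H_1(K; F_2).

b_1=1

n_0=8 n_1=20 n_2=14  [Z2]
∂1: piv[gh,gj,gn,gp,gt,hu,jz] rk=7  ker:hj,hp,jn,jp,jt,ju,np,nt,nz,pt,pu,pz,tz
∂2: piv[gjt,gnp,gnt,hjp,hju,jnp,jnt,jnz,jpt,jpu,npz,ntz] rk=12  ker:npt,ptz
b_1=(20−7)−12=1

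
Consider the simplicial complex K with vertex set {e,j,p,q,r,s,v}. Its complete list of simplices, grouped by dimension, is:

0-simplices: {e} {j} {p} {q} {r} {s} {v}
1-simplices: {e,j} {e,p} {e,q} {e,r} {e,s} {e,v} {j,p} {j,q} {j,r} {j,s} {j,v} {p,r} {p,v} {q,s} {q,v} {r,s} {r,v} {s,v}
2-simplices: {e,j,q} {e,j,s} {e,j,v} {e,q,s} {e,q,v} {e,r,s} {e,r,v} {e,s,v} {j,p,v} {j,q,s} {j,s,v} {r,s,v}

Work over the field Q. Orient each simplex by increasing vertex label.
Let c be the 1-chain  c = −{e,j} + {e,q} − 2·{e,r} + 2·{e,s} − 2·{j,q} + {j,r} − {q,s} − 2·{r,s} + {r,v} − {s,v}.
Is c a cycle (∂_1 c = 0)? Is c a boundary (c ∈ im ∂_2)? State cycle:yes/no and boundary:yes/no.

n_0=7 n_1=18 n_2=12  [Q]
∂1: piv[ej,ep,eq,er,es,ev] rk=6  ker:jp,jq,jr,js,jv,pr,pv,qs,qv,rs,rv,sv
∂2: piv[ejq,ejs,ejv,eqs,eqv,ers,erv,esv,jpv] rk=9  ker:jqs,jsv,rsv
∂1c = 0
c vs im∂2: residual ≠ 0 ⇒ not boundary

cycle:yes boundary:no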